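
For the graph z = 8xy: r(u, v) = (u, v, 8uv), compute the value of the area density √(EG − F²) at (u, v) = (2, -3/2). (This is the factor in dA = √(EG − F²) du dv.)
√(EG − F²)|_{(2, -3/2)} = sqrt(401)

E = 64*v^2 + 1, F = 64*u*v, G = 64*u^2 + 1, so EG − F² = 64*u^2 + 64*v^2 + 1. Taking the positive square root: √(EG − F²) = sqrt(64*u^2 + 64*v^2 + 1). At (u, v) = (2, -3/2): sqrt(401).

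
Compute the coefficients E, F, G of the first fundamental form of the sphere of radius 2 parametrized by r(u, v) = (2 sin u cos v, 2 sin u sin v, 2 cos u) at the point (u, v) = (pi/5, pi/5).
E = 4;  F = 0;  G = 5/2 - sqrt(5)/2

Partials: r_u = (2*cos(u)*cos(v), 2*sin(v)*cos(u), -2*sin(u)), r_v = (-2*sin(u)*sin(v), 2*sin(u)*cos(v), 0). As functions of (u, v):
  E = r_u · r_u = 4,
  F = r_u · r_v = 0,
  G = r_v · r_v = 4*sin(u)^2.
Evaluating at (u, v) = (pi/5, pi/5): E = 4, F = 0, G = 5/2 - sqrt(5)/2.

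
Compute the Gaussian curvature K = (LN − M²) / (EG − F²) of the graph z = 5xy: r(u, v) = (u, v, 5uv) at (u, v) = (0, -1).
K = -25/676

Coefficients of the first fundamental form: E = 25*v^2 + 1, F = 25*u*v, G = 25*u^2 + 1.
Coefficients of the second fundamental form: L = 0, M = 5/sqrt(25*u^2 + 25*v^2 + 1), N = 0.
Assemble K = (LN − M²)/(EG − F²) = -25/(625*u^4 + 1250*u^2*v^2 + 50*u^2 + 625*v^4 + 50*v^2 + 1). At (u, v) = (0, -1): K = -25/676.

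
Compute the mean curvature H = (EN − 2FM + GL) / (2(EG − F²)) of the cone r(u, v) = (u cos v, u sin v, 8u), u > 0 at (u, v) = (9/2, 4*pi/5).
H = 8*sqrt(65)/585

With E = 65, F = 0, G = u^2, L = 0, M = 0, N = 8*sqrt(65)*u^2/(65*Abs(u)), assemble
  H = (EN − 2FM + GL) / (2(EG − F²)) = 4*sqrt(65)/(65*Abs(u)).
At (u, v) = (9/2, 4*pi/5): H = 8*sqrt(65)/585.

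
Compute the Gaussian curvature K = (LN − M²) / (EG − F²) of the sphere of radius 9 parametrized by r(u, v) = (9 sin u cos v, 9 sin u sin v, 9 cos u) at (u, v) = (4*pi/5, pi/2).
K = 1/81

Coefficients of the first fundamental form: E = 81, F = 0, G = 81*sin(u)^2.
Coefficients of the second fundamental form: L = -9*sin(u)/Abs(sin(u)), M = 0, N = -9*sin(u)^3/Abs(sin(u)).
Assemble K = (LN − M²)/(EG − F²) = 1/81. At (u, v) = (4*pi/5, pi/2): K = 1/81.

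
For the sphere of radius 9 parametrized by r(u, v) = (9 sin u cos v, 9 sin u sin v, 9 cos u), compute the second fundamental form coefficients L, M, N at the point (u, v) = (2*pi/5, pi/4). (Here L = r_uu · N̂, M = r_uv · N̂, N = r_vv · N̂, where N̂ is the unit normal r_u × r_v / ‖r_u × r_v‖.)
L = -9;  M = 0;  N = -45/8 - 9*sqrt(5)/8

Compute the unit normal N̂(u, v) = (sin(u)^2*cos(v)/Abs(sin(u)), sin(u)^2*sin(v)/Abs(sin(u)), sin(2*u)/(2*Abs(sin(u)))), and the second partials r_uu, r_uv, r_vv. Take dot products:
  L(u, v) = r_uu · N̂ = -9*sin(u)/Abs(sin(u)),
  M(u, v) = r_uv · N̂ = 0,
  N(u, v) = r_vv · N̂ = -9*sin(u)^3/Abs(sin(u)).
Evaluating at (u, v) = (2*pi/5, pi/4):
  L = -9, M = 0, N = -45/8 - 9*sqrt(5)/8.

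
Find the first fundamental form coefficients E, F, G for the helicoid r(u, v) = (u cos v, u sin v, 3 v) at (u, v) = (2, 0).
E = 1;  F = 0;  G = 13

Partials: r_u = (cos(v), sin(v), 0), r_v = (-u*sin(v), u*cos(v), 3). As functions of (u, v):
  E = r_u · r_u = 1,
  F = r_u · r_v = 0,
  G = r_v · r_v = u^2 + 9.
Evaluating at (u, v) = (2, 0): E = 1, F = 0, G = 13.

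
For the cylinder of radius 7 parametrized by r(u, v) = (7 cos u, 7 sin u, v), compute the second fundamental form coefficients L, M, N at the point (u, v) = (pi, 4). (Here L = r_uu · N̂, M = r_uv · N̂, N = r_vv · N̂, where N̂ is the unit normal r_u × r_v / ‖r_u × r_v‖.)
L = -7;  M = 0;  N = 0

Compute the unit normal N̂(u, v) = (cos(u), sin(u), 0), and the second partials r_uu, r_uv, r_vv. Take dot products:
  L(u, v) = r_uu · N̂ = -7,
  M(u, v) = r_uv · N̂ = 0,
  N(u, v) = r_vv · N̂ = 0.
Evaluating at (u, v) = (pi, 4):
  L = -7, M = 0, N = 0.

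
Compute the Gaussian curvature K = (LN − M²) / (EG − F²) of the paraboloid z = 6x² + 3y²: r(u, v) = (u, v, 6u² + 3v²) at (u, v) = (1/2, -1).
K = 72/5329

Coefficients of the first fundamental form: E = 144*u^2 + 1, F = 72*u*v, G = 36*v^2 + 1.
Coefficients of the second fundamental form: L = 12/sqrt(144*u^2 + 36*v^2 + 1), M = 0, N = 6/sqrt(144*u^2 + 36*v^2 + 1).
Assemble K = (LN − M²)/(EG − F²) = 72/(20736*u^4 + 10368*u^2*v^2 + 288*u^2 + 1296*v^4 + 72*v^2 + 1). At (u, v) = (1/2, -1): K = 72/5329.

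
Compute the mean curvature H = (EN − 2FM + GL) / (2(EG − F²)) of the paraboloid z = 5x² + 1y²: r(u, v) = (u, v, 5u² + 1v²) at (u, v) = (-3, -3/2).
H = 951*sqrt(910)/828100

With E = 100*u^2 + 1, F = 20*u*v, G = 4*v^2 + 1, L = 10/sqrt(100*u^2 + 4*v^2 + 1), M = 0, N = 2/sqrt(100*u^2 + 4*v^2 + 1), assemble
  H = (EN − 2FM + GL) / (2(EG − F²)) = 2*(50*u^2 + 10*v^2 + 3)/(100*u^2 + 4*v^2 + 1)^(3/2).
At (u, v) = (-3, -3/2): H = 951*sqrt(910)/828100.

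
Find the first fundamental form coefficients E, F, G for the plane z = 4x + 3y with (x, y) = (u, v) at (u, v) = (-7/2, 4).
E = 17;  F = 12;  G = 10

Partials: r_u = (1, 0, 4), r_v = (0, 1, 3). As functions of (u, v):
  E = r_u · r_u = 17,
  F = r_u · r_v = 12,
  G = r_v · r_v = 10.
Evaluating at (u, v) = (-7/2, 4): E = 17, F = 12, G = 10.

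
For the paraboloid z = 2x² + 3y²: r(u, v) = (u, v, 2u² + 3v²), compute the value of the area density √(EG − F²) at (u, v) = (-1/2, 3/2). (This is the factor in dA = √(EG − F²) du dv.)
√(EG − F²)|_{(-1/2, 3/2)} = sqrt(86)

E = 16*u^2 + 1, F = 24*u*v, G = 36*v^2 + 1, so EG − F² = 16*u^2 + 36*v^2 + 1. Taking the positive square root: √(EG − F²) = sqrt(16*u^2 + 36*v^2 + 1). At (u, v) = (-1/2, 3/2): sqrt(86).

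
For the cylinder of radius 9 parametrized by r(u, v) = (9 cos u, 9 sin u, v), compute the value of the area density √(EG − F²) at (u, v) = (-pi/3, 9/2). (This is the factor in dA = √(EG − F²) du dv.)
√(EG − F²)|_{(-pi/3, 9/2)} = 9

E = 81, F = 0, G = 1, so EG − F² = 81. Taking the positive square root: √(EG − F²) = 9. At (u, v) = (-pi/3, 9/2): 9.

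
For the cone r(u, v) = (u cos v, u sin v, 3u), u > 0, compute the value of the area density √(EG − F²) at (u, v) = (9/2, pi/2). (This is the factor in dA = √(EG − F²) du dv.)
√(EG − F²)|_{(9/2, pi/2)} = 9*sqrt(10)/2

E = 10, F = 0, G = u^2, so EG − F² = 10*u^2. Taking the positive square root: √(EG − F²) = sqrt(10)*Abs(u). At (u, v) = (9/2, pi/2): 9*sqrt(10)/2.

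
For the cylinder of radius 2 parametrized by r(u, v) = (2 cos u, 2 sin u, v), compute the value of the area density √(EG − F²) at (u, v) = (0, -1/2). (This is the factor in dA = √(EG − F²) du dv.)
√(EG − F²)|_{(0, -1/2)} = 2

E = 4, F = 0, G = 1, so EG − F² = 4. Taking the positive square root: √(EG − F²) = 2. At (u, v) = (0, -1/2): 2.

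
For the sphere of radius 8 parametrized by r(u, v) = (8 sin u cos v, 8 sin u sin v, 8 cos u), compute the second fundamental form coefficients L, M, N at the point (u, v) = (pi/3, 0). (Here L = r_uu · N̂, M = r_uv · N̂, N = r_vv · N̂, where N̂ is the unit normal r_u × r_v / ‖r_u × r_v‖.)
L = -8;  M = 0;  N = -6

Compute the unit normal N̂(u, v) = (sin(u)^2*cos(v)/Abs(sin(u)), sin(u)^2*sin(v)/Abs(sin(u)), sin(2*u)/(2*Abs(sin(u)))), and the second partials r_uu, r_uv, r_vv. Take dot products:
  L(u, v) = r_uu · N̂ = -8*sin(u)/Abs(sin(u)),
  M(u, v) = r_uv · N̂ = 0,
  N(u, v) = r_vv · N̂ = -8*sin(u)^3/Abs(sin(u)).
Evaluating at (u, v) = (pi/3, 0):
  L = -8, M = 0, N = -6.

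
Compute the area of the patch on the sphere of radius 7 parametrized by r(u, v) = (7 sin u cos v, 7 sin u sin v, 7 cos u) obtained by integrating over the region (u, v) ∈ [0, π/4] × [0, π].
Area = 49*pi*(2 - sqrt(2))/2

Area = ∫∫ √(EG − F²) du dv with √(EG − F²) = 49*Abs(sin(u)). Integrating over [0, π/4] × [0, π] gives 49*pi*(2 - sqrt(2))/2.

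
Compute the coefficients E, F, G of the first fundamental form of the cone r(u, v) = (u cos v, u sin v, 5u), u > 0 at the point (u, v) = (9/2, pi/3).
E = 26;  F = 0;  G = 81/4

Partials: r_u = (cos(v), sin(v), 5), r_v = (-u*sin(v), u*cos(v), 0). As functions of (u, v):
  E = r_u · r_u = 26,
  F = r_u · r_v = 0,
  G = r_v · r_v = u^2.
Evaluating at (u, v) = (9/2, pi/3): E = 26, F = 0, G = 81/4.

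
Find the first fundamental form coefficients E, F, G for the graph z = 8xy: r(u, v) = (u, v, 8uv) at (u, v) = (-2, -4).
E = 1025;  F = 512;  G = 257

Partials: r_u = (1, 0, 8*v), r_v = (0, 1, 8*u). As functions of (u, v):
  E = r_u · r_u = 64*v^2 + 1,
  F = r_u · r_v = 64*u*v,
  G = r_v · r_v = 64*u^2 + 1.
Evaluating at (u, v) = (-2, -4): E = 1025, F = 512, G = 257.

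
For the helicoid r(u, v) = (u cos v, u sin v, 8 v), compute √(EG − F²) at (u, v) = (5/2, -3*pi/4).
√(EG − F²)|_{(5/2, -3*pi/4)} = sqrt(281)/2

E = 1, F = 0, G = u^2 + 64; EG − F² = u^2 + 64; √(EG − F²) = sqrt(u^2 + 64). At the given point: sqrt(281)/2.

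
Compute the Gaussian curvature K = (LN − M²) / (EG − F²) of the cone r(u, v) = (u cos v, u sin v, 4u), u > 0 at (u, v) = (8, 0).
K = 0

Coefficients of the first fundamental form: E = 17, F = 0, G = u^2.
Coefficients of the second fundamental form: L = 0, M = 0, N = 4*sqrt(17)*u^2/(17*Abs(u)).
Assemble K = (LN − M²)/(EG − F²) = 0. At (u, v) = (8, 0): K = 0.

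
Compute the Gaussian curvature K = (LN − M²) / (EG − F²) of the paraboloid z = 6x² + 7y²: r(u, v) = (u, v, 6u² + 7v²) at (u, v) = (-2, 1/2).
K = 42/97969

Coefficients of the first fundamental form: E = 144*u^2 + 1, F = 168*u*v, G = 196*v^2 + 1.
Coefficients of the second fundamental form: L = 12/sqrt(144*u^2 + 196*v^2 + 1), M = 0, N = 14/sqrt(144*u^2 + 196*v^2 + 1).
Assemble K = (LN − M²)/(EG − F²) = 168/(20736*u^4 + 56448*u^2*v^2 + 288*u^2 + 38416*v^4 + 392*v^2 + 1). At (u, v) = (-2, 1/2): K = 42/97969.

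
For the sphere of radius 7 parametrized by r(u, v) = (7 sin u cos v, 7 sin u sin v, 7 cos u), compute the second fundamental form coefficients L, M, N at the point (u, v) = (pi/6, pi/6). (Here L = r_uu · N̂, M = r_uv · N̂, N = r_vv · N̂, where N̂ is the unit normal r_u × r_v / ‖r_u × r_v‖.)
L = -7;  M = 0;  N = -7/4

Compute the unit normal N̂(u, v) = (sin(u)^2*cos(v)/Abs(sin(u)), sin(u)^2*sin(v)/Abs(sin(u)), sin(2*u)/(2*Abs(sin(u)))), and the second partials r_uu, r_uv, r_vv. Take dot products:
  L(u, v) = r_uu · N̂ = -7*sin(u)/Abs(sin(u)),
  M(u, v) = r_uv · N̂ = 0,
  N(u, v) = r_vv · N̂ = -7*sin(u)^3/Abs(sin(u)).
Evaluating at (u, v) = (pi/6, pi/6):
  L = -7, M = 0, N = -7/4.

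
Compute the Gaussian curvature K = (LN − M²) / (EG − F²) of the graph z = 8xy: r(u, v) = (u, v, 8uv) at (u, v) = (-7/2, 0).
K = -64/616225

Coefficients of the first fundamental form: E = 64*v^2 + 1, F = 64*u*v, G = 64*u^2 + 1.
Coefficients of the second fundamental form: L = 0, M = 8/sqrt(64*u^2 + 64*v^2 + 1), N = 0.
Assemble K = (LN − M²)/(EG − F²) = -64/(4096*u^4 + 8192*u^2*v^2 + 128*u^2 + 4096*v^4 + 128*v^2 + 1). At (u, v) = (-7/2, 0): K = -64/616225.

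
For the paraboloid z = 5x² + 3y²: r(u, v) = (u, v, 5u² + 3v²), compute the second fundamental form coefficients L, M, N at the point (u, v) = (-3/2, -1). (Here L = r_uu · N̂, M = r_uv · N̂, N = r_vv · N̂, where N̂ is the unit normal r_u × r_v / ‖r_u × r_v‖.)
L = 5*sqrt(262)/131;  M = 0;  N = 3*sqrt(262)/131

Compute the unit normal N̂(u, v) = (-10*u/sqrt(100*u^2 + 36*v^2 + 1), -6*v/sqrt(100*u^2 + 36*v^2 + 1), 1/sqrt(100*u^2 + 36*v^2 + 1)), and the second partials r_uu, r_uv, r_vv. Take dot products:
  L(u, v) = r_uu · N̂ = 10/sqrt(100*u^2 + 36*v^2 + 1),
  M(u, v) = r_uv · N̂ = 0,
  N(u, v) = r_vv · N̂ = 6/sqrt(100*u^2 + 36*v^2 + 1).
Evaluating at (u, v) = (-3/2, -1):
  L = 5*sqrt(262)/131, M = 0, N = 3*sqrt(262)/131.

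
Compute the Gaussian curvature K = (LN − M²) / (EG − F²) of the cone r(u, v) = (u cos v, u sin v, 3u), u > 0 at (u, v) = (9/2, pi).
K = 0

Coefficients of the first fundamental form: E = 10, F = 0, G = u^2.
Coefficients of the second fundamental form: L = 0, M = 0, N = 3*sqrt(10)*u^2/(10*Abs(u)).
Assemble K = (LN − M²)/(EG − F²) = 0. At (u, v) = (9/2, pi): K = 0.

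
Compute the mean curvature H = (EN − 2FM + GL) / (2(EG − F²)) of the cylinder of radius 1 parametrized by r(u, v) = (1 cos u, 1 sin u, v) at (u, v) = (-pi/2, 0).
H = -1/2

With E = 1, F = 0, G = 1, L = -1, M = 0, N = 0, assemble
  H = (EN − 2FM + GL) / (2(EG − F²)) = -1/2.
At (u, v) = (-pi/2, 0): H = -1/2.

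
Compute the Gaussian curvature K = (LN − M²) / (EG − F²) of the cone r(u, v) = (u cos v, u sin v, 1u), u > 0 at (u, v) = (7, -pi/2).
K = 0

Coefficients of the first fundamental form: E = 2, F = 0, G = u^2.
Coefficients of the second fundamental form: L = 0, M = 0, N = sqrt(2)*u^2/(2*Abs(u)).
Assemble K = (LN − M²)/(EG − F²) = 0. At (u, v) = (7, -pi/2): K = 0.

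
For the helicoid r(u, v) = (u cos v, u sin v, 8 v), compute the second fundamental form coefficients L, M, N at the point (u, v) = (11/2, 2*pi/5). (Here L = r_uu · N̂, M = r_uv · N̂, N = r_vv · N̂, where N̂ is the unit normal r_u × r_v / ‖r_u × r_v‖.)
L = 0;  M = -16*sqrt(377)/377;  N = 0

Compute the unit normal N̂(u, v) = (8*sin(v)/sqrt(u^2 + 64), -8*cos(v)/sqrt(u^2 + 64), u/sqrt(u^2 + 64)), and the second partials r_uu, r_uv, r_vv. Take dot products:
  L(u, v) = r_uu · N̂ = 0,
  M(u, v) = r_uv · N̂ = -8/sqrt(u^2 + 64),
  N(u, v) = r_vv · N̂ = 0.
Evaluating at (u, v) = (11/2, 2*pi/5):
  L = 0, M = -16*sqrt(377)/377, N = 0.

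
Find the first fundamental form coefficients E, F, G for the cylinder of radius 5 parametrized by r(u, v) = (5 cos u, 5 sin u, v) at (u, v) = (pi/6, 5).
E = 25;  F = 0;  G = 1

Partials: r_u = (-5*sin(u), 5*cos(u), 0), r_v = (0, 0, 1). As functions of (u, v):
  E = r_u · r_u = 25,
  F = r_u · r_v = 0,
  G = r_v · r_v = 1.
Evaluating at (u, v) = (pi/6, 5): E = 25, F = 0, G = 1.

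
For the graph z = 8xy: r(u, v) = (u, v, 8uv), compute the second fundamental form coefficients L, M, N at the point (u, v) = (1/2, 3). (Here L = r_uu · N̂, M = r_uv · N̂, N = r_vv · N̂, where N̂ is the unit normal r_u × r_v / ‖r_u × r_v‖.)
L = 0;  M = 8*sqrt(593)/593;  N = 0

Compute the unit normal N̂(u, v) = (-8*v/sqrt(64*u^2 + 64*v^2 + 1), -8*u/sqrt(64*u^2 + 64*v^2 + 1), 1/sqrt(64*u^2 + 64*v^2 + 1)), and the second partials r_uu, r_uv, r_vv. Take dot products:
  L(u, v) = r_uu · N̂ = 0,
  M(u, v) = r_uv · N̂ = 8/sqrt(64*u^2 + 64*v^2 + 1),
  N(u, v) = r_vv · N̂ = 0.
Evaluating at (u, v) = (1/2, 3):
  L = 0, M = 8*sqrt(593)/593, N = 0.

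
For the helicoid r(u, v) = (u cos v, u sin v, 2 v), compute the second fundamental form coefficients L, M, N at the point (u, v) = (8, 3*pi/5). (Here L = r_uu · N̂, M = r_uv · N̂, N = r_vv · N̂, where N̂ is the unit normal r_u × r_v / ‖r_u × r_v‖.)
L = 0;  M = -sqrt(17)/17;  N = 0

Compute the unit normal N̂(u, v) = (2*sin(v)/sqrt(u^2 + 4), -2*cos(v)/sqrt(u^2 + 4), u/sqrt(u^2 + 4)), and the second partials r_uu, r_uv, r_vv. Take dot products:
  L(u, v) = r_uu · N̂ = 0,
  M(u, v) = r_uv · N̂ = -2/sqrt(u^2 + 4),
  N(u, v) = r_vv · N̂ = 0.
Evaluating at (u, v) = (8, 3*pi/5):
  L = 0, M = -sqrt(17)/17, N = 0.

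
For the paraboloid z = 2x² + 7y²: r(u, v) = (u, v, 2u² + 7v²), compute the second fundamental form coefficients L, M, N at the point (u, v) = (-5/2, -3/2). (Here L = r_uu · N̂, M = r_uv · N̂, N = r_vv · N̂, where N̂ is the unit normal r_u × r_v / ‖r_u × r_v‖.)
L = 2*sqrt(542)/271;  M = 0;  N = 7*sqrt(542)/271

Compute the unit normal N̂(u, v) = (-4*u/sqrt(16*u^2 + 196*v^2 + 1), -14*v/sqrt(16*u^2 + 196*v^2 + 1), 1/sqrt(16*u^2 + 196*v^2 + 1)), and the second partials r_uu, r_uv, r_vv. Take dot products:
  L(u, v) = r_uu · N̂ = 4/sqrt(16*u^2 + 196*v^2 + 1),
  M(u, v) = r_uv · N̂ = 0,
  N(u, v) = r_vv · N̂ = 14/sqrt(16*u^2 + 196*v^2 + 1).
Evaluating at (u, v) = (-5/2, -3/2):
  L = 2*sqrt(542)/271, M = 0, N = 7*sqrt(542)/271.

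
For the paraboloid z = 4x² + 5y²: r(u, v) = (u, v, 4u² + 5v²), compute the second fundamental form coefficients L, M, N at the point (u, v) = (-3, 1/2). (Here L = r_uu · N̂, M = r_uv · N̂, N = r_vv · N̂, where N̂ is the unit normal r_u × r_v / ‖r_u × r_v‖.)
L = 4*sqrt(602)/301;  M = 0;  N = 5*sqrt(602)/301

Compute the unit normal N̂(u, v) = (-8*u/sqrt(64*u^2 + 100*v^2 + 1), -10*v/sqrt(64*u^2 + 100*v^2 + 1), 1/sqrt(64*u^2 + 100*v^2 + 1)), and the second partials r_uu, r_uv, r_vv. Take dot products:
  L(u, v) = r_uu · N̂ = 8/sqrt(64*u^2 + 100*v^2 + 1),
  M(u, v) = r_uv · N̂ = 0,
  N(u, v) = r_vv · N̂ = 10/sqrt(64*u^2 + 100*v^2 + 1).
Evaluating at (u, v) = (-3, 1/2):
  L = 4*sqrt(602)/301, M = 0, N = 5*sqrt(602)/301.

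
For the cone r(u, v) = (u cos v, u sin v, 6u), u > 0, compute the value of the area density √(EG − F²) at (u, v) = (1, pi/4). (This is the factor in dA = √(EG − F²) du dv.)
√(EG − F²)|_{(1, pi/4)} = sqrt(37)

E = 37, F = 0, G = u^2, so EG − F² = 37*u^2. Taking the positive square root: √(EG − F²) = sqrt(37)*Abs(u). At (u, v) = (1, pi/4): sqrt(37).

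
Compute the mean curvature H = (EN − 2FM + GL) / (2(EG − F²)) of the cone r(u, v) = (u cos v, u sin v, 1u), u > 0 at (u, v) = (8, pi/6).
H = sqrt(2)/32

With E = 2, F = 0, G = u^2, L = 0, M = 0, N = sqrt(2)*u^2/(2*Abs(u)), assemble
  H = (EN − 2FM + GL) / (2(EG − F²)) = sqrt(2)/(4*Abs(u)).
At (u, v) = (8, pi/6): H = sqrt(2)/32.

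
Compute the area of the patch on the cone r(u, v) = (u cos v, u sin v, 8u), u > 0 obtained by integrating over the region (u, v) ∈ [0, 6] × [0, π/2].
Area = 9*sqrt(65)*pi

Area = ∫∫ √(EG − F²) du dv with √(EG − F²) = sqrt(65)*Abs(u). Integrating over [0, 6] × [0, π/2] gives 9*sqrt(65)*pi.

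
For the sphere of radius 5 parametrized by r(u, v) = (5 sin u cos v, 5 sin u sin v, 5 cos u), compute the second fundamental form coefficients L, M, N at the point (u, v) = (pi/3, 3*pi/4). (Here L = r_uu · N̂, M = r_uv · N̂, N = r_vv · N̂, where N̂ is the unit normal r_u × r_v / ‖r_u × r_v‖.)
L = -5;  M = 0;  N = -15/4

Compute the unit normal N̂(u, v) = (sin(u)^2*cos(v)/Abs(sin(u)), sin(u)^2*sin(v)/Abs(sin(u)), sin(2*u)/(2*Abs(sin(u)))), and the second partials r_uu, r_uv, r_vv. Take dot products:
  L(u, v) = r_uu · N̂ = -5*sin(u)/Abs(sin(u)),
  M(u, v) = r_uv · N̂ = 0,
  N(u, v) = r_vv · N̂ = -5*sin(u)^3/Abs(sin(u)).
Evaluating at (u, v) = (pi/3, 3*pi/4):
  L = -5, M = 0, N = -15/4.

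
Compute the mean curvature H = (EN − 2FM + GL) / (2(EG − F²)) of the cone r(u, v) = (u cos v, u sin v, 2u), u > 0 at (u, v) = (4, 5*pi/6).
H = sqrt(5)/20

With E = 5, F = 0, G = u^2, L = 0, M = 0, N = 2*sqrt(5)*u^2/(5*Abs(u)), assemble
  H = (EN − 2FM + GL) / (2(EG − F²)) = sqrt(5)/(5*Abs(u)).
At (u, v) = (4, 5*pi/6): H = sqrt(5)/20.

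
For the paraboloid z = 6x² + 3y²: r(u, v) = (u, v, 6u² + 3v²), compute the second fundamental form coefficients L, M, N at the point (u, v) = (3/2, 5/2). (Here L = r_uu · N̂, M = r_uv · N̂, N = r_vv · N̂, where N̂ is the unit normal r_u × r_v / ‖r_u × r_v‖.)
L = 6*sqrt(22)/55;  M = 0;  N = 3*sqrt(22)/55

Compute the unit normal N̂(u, v) = (-12*u/sqrt(144*u^2 + 36*v^2 + 1), -6*v/sqrt(144*u^2 + 36*v^2 + 1), 1/sqrt(144*u^2 + 36*v^2 + 1)), and the second partials r_uu, r_uv, r_vv. Take dot products:
  L(u, v) = r_uu · N̂ = 12/sqrt(144*u^2 + 36*v^2 + 1),
  M(u, v) = r_uv · N̂ = 0,
  N(u, v) = r_vv · N̂ = 6/sqrt(144*u^2 + 36*v^2 + 1).
Evaluating at (u, v) = (3/2, 5/2):
  L = 6*sqrt(22)/55, M = 0, N = 3*sqrt(22)/55.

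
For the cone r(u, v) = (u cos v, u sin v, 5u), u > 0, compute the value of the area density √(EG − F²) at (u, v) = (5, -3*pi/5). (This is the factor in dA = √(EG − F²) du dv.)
√(EG − F²)|_{(5, -3*pi/5)} = 5*sqrt(26)

E = 26, F = 0, G = u^2, so EG − F² = 26*u^2. Taking the positive square root: √(EG − F²) = sqrt(26)*Abs(u). At (u, v) = (5, -3*pi/5): 5*sqrt(26).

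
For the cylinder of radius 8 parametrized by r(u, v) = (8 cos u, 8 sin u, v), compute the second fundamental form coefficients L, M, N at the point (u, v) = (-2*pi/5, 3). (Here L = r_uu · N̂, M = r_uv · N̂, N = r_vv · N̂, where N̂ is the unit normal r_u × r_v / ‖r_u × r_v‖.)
L = -8;  M = 0;  N = 0

Compute the unit normal N̂(u, v) = (cos(u), sin(u), 0), and the second partials r_uu, r_uv, r_vv. Take dot products:
  L(u, v) = r_uu · N̂ = -8,
  M(u, v) = r_uv · N̂ = 0,
  N(u, v) = r_vv · N̂ = 0.
Evaluating at (u, v) = (-2*pi/5, 3):
  L = -8, M = 0, N = 0.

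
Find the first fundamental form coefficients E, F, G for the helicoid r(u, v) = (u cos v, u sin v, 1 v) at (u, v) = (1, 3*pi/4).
E = 1;  F = 0;  G = 2

Partials: r_u = (cos(v), sin(v), 0), r_v = (-u*sin(v), u*cos(v), 1). As functions of (u, v):
  E = r_u · r_u = 1,
  F = r_u · r_v = 0,
  G = r_v · r_v = u^2 + 1.
Evaluating at (u, v) = (1, 3*pi/4): E = 1, F = 0, G = 2.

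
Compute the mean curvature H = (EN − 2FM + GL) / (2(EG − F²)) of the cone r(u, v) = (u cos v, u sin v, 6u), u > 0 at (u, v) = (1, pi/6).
H = 3*sqrt(37)/37

With E = 37, F = 0, G = u^2, L = 0, M = 0, N = 6*sqrt(37)*u^2/(37*Abs(u)), assemble
  H = (EN − 2FM + GL) / (2(EG − F²)) = 3*sqrt(37)/(37*Abs(u)).
At (u, v) = (1, pi/6): H = 3*sqrt(37)/37.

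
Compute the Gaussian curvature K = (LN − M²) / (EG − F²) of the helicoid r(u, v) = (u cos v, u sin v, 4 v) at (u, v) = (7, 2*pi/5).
K = -16/4225

Coefficients of the first fundamental form: E = 1, F = 0, G = u^2 + 16.
Coefficients of the second fundamental form: L = 0, M = -4/sqrt(u^2 + 16), N = 0.
Assemble K = (LN − M²)/(EG − F²) = -16/(u^2 + 16)^2. At (u, v) = (7, 2*pi/5): K = -16/4225.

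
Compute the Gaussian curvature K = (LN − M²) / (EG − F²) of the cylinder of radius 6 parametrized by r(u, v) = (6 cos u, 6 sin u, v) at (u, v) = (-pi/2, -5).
K = 0

Coefficients of the first fundamental form: E = 36, F = 0, G = 1.
Coefficients of the second fundamental form: L = -6, M = 0, N = 0.
Assemble K = (LN − M²)/(EG − F²) = 0. At (u, v) = (-pi/2, -5): K = 0.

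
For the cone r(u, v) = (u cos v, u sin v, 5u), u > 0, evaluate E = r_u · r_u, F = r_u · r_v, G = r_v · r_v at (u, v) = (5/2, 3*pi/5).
E = 26;  F = 0;  G = 25/4

Partials: r_u = (cos(v), sin(v), 5), r_v = (-u*sin(v), u*cos(v), 0). As functions of (u, v):
  E = r_u · r_u = 26,
  F = r_u · r_v = 0,
  G = r_v · r_v = u^2.
Evaluating at (u, v) = (5/2, 3*pi/5): E = 26, F = 0, G = 25/4.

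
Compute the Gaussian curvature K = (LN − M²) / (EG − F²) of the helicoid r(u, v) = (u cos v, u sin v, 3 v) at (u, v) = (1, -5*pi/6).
K = -9/100

Coefficients of the first fundamental form: E = 1, F = 0, G = u^2 + 9.
Coefficients of the second fundamental form: L = 0, M = -3/sqrt(u^2 + 9), N = 0.
Assemble K = (LN − M²)/(EG − F²) = -9/(u^2 + 9)^2. At (u, v) = (1, -5*pi/6): K = -9/100.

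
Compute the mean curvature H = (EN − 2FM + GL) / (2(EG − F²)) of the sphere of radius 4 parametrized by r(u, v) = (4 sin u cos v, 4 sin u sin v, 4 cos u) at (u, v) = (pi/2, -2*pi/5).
H = -1/4

With E = 16, F = 0, G = 16*sin(u)^2, L = -4*sin(u)/Abs(sin(u)), M = 0, N = -4*sin(u)^3/Abs(sin(u)), assemble
  H = (EN − 2FM + GL) / (2(EG − F²)) = -sin(u)/(4*Abs(sin(u))).
At (u, v) = (pi/2, -2*pi/5): H = -1/4.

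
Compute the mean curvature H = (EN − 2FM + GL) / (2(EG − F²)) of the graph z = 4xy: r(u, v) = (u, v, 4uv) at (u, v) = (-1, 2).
H = 128/729

With E = 16*v^2 + 1, F = 16*u*v, G = 16*u^2 + 1, L = 0, M = 4/sqrt(16*u^2 + 16*v^2 + 1), N = 0, assemble
  H = (EN − 2FM + GL) / (2(EG − F²)) = -64*u*v/(16*u^2 + 16*v^2 + 1)^(3/2).
At (u, v) = (-1, 2): H = 128/729.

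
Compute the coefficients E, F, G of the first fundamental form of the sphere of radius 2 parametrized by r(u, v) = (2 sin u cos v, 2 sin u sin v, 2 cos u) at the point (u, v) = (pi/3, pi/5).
E = 4;  F = 0;  G = 3

Partials: r_u = (2*cos(u)*cos(v), 2*sin(v)*cos(u), -2*sin(u)), r_v = (-2*sin(u)*sin(v), 2*sin(u)*cos(v), 0). As functions of (u, v):
  E = r_u · r_u = 4,
  F = r_u · r_v = 0,
  G = r_v · r_v = 4*sin(u)^2.
Evaluating at (u, v) = (pi/3, pi/5): E = 4, F = 0, G = 3.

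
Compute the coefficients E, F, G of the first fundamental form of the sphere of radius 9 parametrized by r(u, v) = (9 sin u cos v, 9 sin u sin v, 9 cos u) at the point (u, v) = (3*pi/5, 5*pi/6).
E = 81;  F = 0;  G = 81*sqrt(5)/8 + 405/8

Partials: r_u = (9*cos(u)*cos(v), 9*sin(v)*cos(u), -9*sin(u)), r_v = (-9*sin(u)*sin(v), 9*sin(u)*cos(v), 0). As functions of (u, v):
  E = r_u · r_u = 81,
  F = r_u · r_v = 0,
  G = r_v · r_v = 81*sin(u)^2.
Evaluating at (u, v) = (3*pi/5, 5*pi/6): E = 81, F = 0, G = 81*sqrt(5)/8 + 405/8.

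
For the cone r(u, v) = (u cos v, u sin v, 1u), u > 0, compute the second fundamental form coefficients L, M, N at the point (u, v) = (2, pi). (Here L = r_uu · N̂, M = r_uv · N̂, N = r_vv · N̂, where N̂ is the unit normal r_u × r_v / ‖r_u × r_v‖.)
L = 0;  M = 0;  N = sqrt(2)

Compute the unit normal N̂(u, v) = (-sqrt(2)*u*cos(v)/(2*Abs(u)), -sqrt(2)*u*sin(v)/(2*Abs(u)), sqrt(2)*u/(2*Abs(u))), and the second partials r_uu, r_uv, r_vv. Take dot products:
  L(u, v) = r_uu · N̂ = 0,
  M(u, v) = r_uv · N̂ = 0,
  N(u, v) = r_vv · N̂ = sqrt(2)*u^2/(2*Abs(u)).
Evaluating at (u, v) = (2, pi):
  L = 0, M = 0, N = sqrt(2).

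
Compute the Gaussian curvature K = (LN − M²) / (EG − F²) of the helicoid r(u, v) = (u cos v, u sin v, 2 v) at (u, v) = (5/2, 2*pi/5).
K = -64/1681

Coefficients of the first fundamental form: E = 1, F = 0, G = u^2 + 4.
Coefficients of the second fundamental form: L = 0, M = -2/sqrt(u^2 + 4), N = 0.
Assemble K = (LN − M²)/(EG − F²) = -4/(u^2 + 4)^2. At (u, v) = (5/2, 2*pi/5): K = -64/1681.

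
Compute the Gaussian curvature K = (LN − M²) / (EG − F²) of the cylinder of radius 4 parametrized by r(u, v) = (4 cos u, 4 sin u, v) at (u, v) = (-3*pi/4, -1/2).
K = 0

Coefficients of the first fundamental form: E = 16, F = 0, G = 1.
Coefficients of the second fundamental form: L = -4, M = 0, N = 0.
Assemble K = (LN − M²)/(EG − F²) = 0. At (u, v) = (-3*pi/4, -1/2): K = 0.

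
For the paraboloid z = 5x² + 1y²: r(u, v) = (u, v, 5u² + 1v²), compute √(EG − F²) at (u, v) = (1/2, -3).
√(EG − F²)|_{(1/2, -3)} = sqrt(62)

E = 100*u^2 + 1, F = 20*u*v, G = 4*v^2 + 1; EG − F² = 100*u^2 + 4*v^2 + 1; √(EG − F²) = sqrt(100*u^2 + 4*v^2 + 1). At the given point: sqrt(62).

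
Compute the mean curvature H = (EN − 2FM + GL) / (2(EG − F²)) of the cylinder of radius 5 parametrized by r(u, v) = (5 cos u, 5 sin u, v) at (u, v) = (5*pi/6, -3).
H = -1/10

With E = 25, F = 0, G = 1, L = -5, M = 0, N = 0, assemble
  H = (EN − 2FM + GL) / (2(EG − F²)) = -1/10.
At (u, v) = (5*pi/6, -3): H = -1/10.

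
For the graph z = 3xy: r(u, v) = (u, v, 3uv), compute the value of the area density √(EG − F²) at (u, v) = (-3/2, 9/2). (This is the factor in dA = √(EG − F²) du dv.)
√(EG − F²)|_{(-3/2, 9/2)} = sqrt(814)/2

E = 9*v^2 + 1, F = 9*u*v, G = 9*u^2 + 1, so EG − F² = 9*u^2 + 9*v^2 + 1. Taking the positive square root: √(EG − F²) = sqrt(9*u^2 + 9*v^2 + 1). At (u, v) = (-3/2, 9/2): sqrt(814)/2.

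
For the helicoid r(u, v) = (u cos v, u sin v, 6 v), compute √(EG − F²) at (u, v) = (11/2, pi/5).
√(EG − F²)|_{(11/2, pi/5)} = sqrt(265)/2

E = 1, F = 0, G = u^2 + 36; EG − F² = u^2 + 36; √(EG − F²) = sqrt(u^2 + 36). At the given point: sqrt(265)/2.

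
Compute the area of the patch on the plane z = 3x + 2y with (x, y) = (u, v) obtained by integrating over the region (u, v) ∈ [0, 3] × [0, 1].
Area = 3*sqrt(14)

Area = ∫∫ √(EG − F²) du dv with √(EG − F²) = sqrt(14). Integrating over [0, 3] × [0, 1] gives 3*sqrt(14).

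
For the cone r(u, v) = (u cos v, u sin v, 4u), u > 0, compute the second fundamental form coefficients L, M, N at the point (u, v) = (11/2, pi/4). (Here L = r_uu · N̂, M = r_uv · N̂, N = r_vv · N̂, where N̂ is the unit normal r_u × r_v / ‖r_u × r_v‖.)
L = 0;  M = 0;  N = 22*sqrt(17)/17

Compute the unit normal N̂(u, v) = (-4*sqrt(17)*u*cos(v)/(17*Abs(u)), -4*sqrt(17)*u*sin(v)/(17*Abs(u)), sqrt(17)*u/(17*Abs(u))), and the second partials r_uu, r_uv, r_vv. Take dot products:
  L(u, v) = r_uu · N̂ = 0,
  M(u, v) = r_uv · N̂ = 0,
  N(u, v) = r_vv · N̂ = 4*sqrt(17)*u^2/(17*Abs(u)).
Evaluating at (u, v) = (11/2, pi/4):
  L = 0, M = 0, N = 22*sqrt(17)/17.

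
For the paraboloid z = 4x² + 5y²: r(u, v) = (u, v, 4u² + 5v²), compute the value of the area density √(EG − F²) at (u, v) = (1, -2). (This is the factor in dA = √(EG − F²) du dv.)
√(EG − F²)|_{(1, -2)} = sqrt(465)

E = 64*u^2 + 1, F = 80*u*v, G = 100*v^2 + 1, so EG − F² = 64*u^2 + 100*v^2 + 1. Taking the positive square root: √(EG − F²) = sqrt(64*u^2 + 100*v^2 + 1). At (u, v) = (1, -2): sqrt(465).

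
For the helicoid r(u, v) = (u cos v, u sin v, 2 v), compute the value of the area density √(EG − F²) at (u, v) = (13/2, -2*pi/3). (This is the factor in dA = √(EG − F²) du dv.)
√(EG − F²)|_{(13/2, -2*pi/3)} = sqrt(185)/2

E = 1, F = 0, G = u^2 + 4, so EG − F² = u^2 + 4. Taking the positive square root: √(EG − F²) = sqrt(u^2 + 4). At (u, v) = (13/2, -2*pi/3): sqrt(185)/2.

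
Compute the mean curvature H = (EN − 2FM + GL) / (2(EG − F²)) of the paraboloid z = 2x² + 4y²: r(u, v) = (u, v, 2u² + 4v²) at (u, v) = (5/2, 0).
H = 406*sqrt(101)/10201

With E = 16*u^2 + 1, F = 32*u*v, G = 64*v^2 + 1, L = 4/sqrt(16*u^2 + 64*v^2 + 1), M = 0, N = 8/sqrt(16*u^2 + 64*v^2 + 1), assemble
  H = (EN − 2FM + GL) / (2(EG − F²)) = 2*(32*u^2 + 64*v^2 + 3)/(16*u^2 + 64*v^2 + 1)^(3/2).
At (u, v) = (5/2, 0): H = 406*sqrt(101)/10201.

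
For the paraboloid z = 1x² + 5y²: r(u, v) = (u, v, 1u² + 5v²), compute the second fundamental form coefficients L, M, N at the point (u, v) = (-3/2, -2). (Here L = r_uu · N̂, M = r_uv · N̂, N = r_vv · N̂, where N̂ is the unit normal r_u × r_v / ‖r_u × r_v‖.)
L = sqrt(410)/205;  M = 0;  N = sqrt(410)/41

Compute the unit normal N̂(u, v) = (-2*u/sqrt(4*u^2 + 100*v^2 + 1), -10*v/sqrt(4*u^2 + 100*v^2 + 1), 1/sqrt(4*u^2 + 100*v^2 + 1)), and the second partials r_uu, r_uv, r_vv. Take dot products:
  L(u, v) = r_uu · N̂ = 2/sqrt(4*u^2 + 100*v^2 + 1),
  M(u, v) = r_uv · N̂ = 0,
  N(u, v) = r_vv · N̂ = 10/sqrt(4*u^2 + 100*v^2 + 1).
Evaluating at (u, v) = (-3/2, -2):
  L = sqrt(410)/205, M = 0, N = sqrt(410)/41.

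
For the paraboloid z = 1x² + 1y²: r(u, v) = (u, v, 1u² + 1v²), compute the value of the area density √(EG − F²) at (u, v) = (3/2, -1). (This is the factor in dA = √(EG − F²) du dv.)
√(EG − F²)|_{(3/2, -1)} = sqrt(14)

E = 4*u^2 + 1, F = 4*u*v, G = 4*v^2 + 1, so EG − F² = 4*u^2 + 4*v^2 + 1. Taking the positive square root: √(EG − F²) = sqrt(4*u^2 + 4*v^2 + 1). At (u, v) = (3/2, -1): sqrt(14).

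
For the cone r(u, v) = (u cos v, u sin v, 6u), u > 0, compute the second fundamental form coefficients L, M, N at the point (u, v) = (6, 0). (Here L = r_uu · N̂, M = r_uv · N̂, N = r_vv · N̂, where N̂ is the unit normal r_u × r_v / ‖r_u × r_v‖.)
L = 0;  M = 0;  N = 36*sqrt(37)/37

Compute the unit normal N̂(u, v) = (-6*sqrt(37)*u*cos(v)/(37*Abs(u)), -6*sqrt(37)*u*sin(v)/(37*Abs(u)), sqrt(37)*u/(37*Abs(u))), and the second partials r_uu, r_uv, r_vv. Take dot products:
  L(u, v) = r_uu · N̂ = 0,
  M(u, v) = r_uv · N̂ = 0,
  N(u, v) = r_vv · N̂ = 6*sqrt(37)*u^2/(37*Abs(u)).
Evaluating at (u, v) = (6, 0):
  L = 0, M = 0, N = 36*sqrt(37)/37.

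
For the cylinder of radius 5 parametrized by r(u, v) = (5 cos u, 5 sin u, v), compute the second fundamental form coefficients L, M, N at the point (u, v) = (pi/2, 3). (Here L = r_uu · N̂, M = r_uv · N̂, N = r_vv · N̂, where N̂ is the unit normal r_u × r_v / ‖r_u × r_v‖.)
L = -5;  M = 0;  N = 0

Compute the unit normal N̂(u, v) = (cos(u), sin(u), 0), and the second partials r_uu, r_uv, r_vv. Take dot products:
  L(u, v) = r_uu · N̂ = -5,
  M(u, v) = r_uv · N̂ = 0,
  N(u, v) = r_vv · N̂ = 0.
Evaluating at (u, v) = (pi/2, 3):
  L = -5, M = 0, N = 0.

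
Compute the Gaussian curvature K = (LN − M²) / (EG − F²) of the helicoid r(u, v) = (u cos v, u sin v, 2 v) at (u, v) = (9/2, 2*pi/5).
K = -64/9409

Coefficients of the first fundamental form: E = 1, F = 0, G = u^2 + 4.
Coefficients of the second fundamental form: L = 0, M = -2/sqrt(u^2 + 4), N = 0.
Assemble K = (LN − M²)/(EG − F²) = -4/(u^2 + 4)^2. At (u, v) = (9/2, 2*pi/5): K = -64/9409.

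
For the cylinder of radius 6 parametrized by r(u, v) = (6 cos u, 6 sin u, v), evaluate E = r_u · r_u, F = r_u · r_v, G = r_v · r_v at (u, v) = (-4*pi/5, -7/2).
E = 36;  F = 0;  G = 1

Partials: r_u = (-6*sin(u), 6*cos(u), 0), r_v = (0, 0, 1). As functions of (u, v):
  E = r_u · r_u = 36,
  F = r_u · r_v = 0,
  G = r_v · r_v = 1.
Evaluating at (u, v) = (-4*pi/5, -7/2): E = 36, F = 0, G = 1.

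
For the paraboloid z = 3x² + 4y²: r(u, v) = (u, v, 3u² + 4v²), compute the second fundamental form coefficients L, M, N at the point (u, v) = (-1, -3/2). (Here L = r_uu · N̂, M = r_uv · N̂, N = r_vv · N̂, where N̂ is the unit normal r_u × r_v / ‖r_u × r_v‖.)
L = 6*sqrt(181)/181;  M = 0;  N = 8*sqrt(181)/181

Compute the unit normal N̂(u, v) = (-6*u/sqrt(36*u^2 + 64*v^2 + 1), -8*v/sqrt(36*u^2 + 64*v^2 + 1), 1/sqrt(36*u^2 + 64*v^2 + 1)), and the second partials r_uu, r_uv, r_vv. Take dot products:
  L(u, v) = r_uu · N̂ = 6/sqrt(36*u^2 + 64*v^2 + 1),
  M(u, v) = r_uv · N̂ = 0,
  N(u, v) = r_vv · N̂ = 8/sqrt(36*u^2 + 64*v^2 + 1).
Evaluating at (u, v) = (-1, -3/2):
  L = 6*sqrt(181)/181, M = 0, N = 8*sqrt(181)/181.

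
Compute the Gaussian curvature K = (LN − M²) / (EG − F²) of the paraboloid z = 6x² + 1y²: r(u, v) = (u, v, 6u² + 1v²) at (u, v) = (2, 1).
K = 24/337561

Coefficients of the first fundamental form: E = 144*u^2 + 1, F = 24*u*v, G = 4*v^2 + 1.
Coefficients of the second fundamental form: L = 12/sqrt(144*u^2 + 4*v^2 + 1), M = 0, N = 2/sqrt(144*u^2 + 4*v^2 + 1).
Assemble K = (LN − M²)/(EG − F²) = 24/(20736*u^4 + 1152*u^2*v^2 + 288*u^2 + 16*v^4 + 8*v^2 + 1). At (u, v) = (2, 1): K = 24/337561.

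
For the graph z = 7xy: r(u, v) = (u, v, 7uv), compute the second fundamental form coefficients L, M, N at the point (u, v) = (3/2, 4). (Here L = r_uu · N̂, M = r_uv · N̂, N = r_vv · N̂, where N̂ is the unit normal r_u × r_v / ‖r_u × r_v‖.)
L = 0;  M = 14*sqrt(3581)/3581;  N = 0

Compute the unit normal N̂(u, v) = (-7*v/sqrt(49*u^2 + 49*v^2 + 1), -7*u/sqrt(49*u^2 + 49*v^2 + 1), 1/sqrt(49*u^2 + 49*v^2 + 1)), and the second partials r_uu, r_uv, r_vv. Take dot products:
  L(u, v) = r_uu · N̂ = 0,
  M(u, v) = r_uv · N̂ = 7/sqrt(49*u^2 + 49*v^2 + 1),
  N(u, v) = r_vv · N̂ = 0.
Evaluating at (u, v) = (3/2, 4):
  L = 0, M = 14*sqrt(3581)/3581, N = 0.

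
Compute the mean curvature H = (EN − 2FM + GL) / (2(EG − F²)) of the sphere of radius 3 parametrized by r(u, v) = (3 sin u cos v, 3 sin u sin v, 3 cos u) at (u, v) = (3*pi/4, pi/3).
H = -1/3

With E = 9, F = 0, G = 9*sin(u)^2, L = -3*sin(u)/Abs(sin(u)), M = 0, N = -3*sin(u)^3/Abs(sin(u)), assemble
  H = (EN − 2FM + GL) / (2(EG − F²)) = -sin(u)/(3*Abs(sin(u))).
At (u, v) = (3*pi/4, pi/3): H = -1/3.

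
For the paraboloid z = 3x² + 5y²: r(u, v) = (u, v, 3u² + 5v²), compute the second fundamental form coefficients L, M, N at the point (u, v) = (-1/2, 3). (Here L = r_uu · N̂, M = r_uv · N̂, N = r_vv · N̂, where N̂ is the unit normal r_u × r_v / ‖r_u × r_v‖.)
L = 3*sqrt(910)/455;  M = 0;  N = sqrt(910)/91

Compute the unit normal N̂(u, v) = (-6*u/sqrt(36*u^2 + 100*v^2 + 1), -10*v/sqrt(36*u^2 + 100*v^2 + 1), 1/sqrt(36*u^2 + 100*v^2 + 1)), and the second partials r_uu, r_uv, r_vv. Take dot products:
  L(u, v) = r_uu · N̂ = 6/sqrt(36*u^2 + 100*v^2 + 1),
  M(u, v) = r_uv · N̂ = 0,
  N(u, v) = r_vv · N̂ = 10/sqrt(36*u^2 + 100*v^2 + 1).
Evaluating at (u, v) = (-1/2, 3):
  L = 3*sqrt(910)/455, M = 0, N = sqrt(910)/91.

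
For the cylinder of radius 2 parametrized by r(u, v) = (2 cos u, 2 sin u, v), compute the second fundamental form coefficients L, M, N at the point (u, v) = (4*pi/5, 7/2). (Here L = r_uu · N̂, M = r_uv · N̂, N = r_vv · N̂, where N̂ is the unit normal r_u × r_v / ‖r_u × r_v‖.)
L = -2;  M = 0;  N = 0

Compute the unit normal N̂(u, v) = (cos(u), sin(u), 0), and the second partials r_uu, r_uv, r_vv. Take dot products:
  L(u, v) = r_uu · N̂ = -2,
  M(u, v) = r_uv · N̂ = 0,
  N(u, v) = r_vv · N̂ = 0.
Evaluating at (u, v) = (4*pi/5, 7/2):
  L = -2, M = 0, N = 0.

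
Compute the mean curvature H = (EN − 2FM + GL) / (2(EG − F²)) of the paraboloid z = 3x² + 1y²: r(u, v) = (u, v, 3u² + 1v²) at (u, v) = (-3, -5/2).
H = 403*sqrt(14)/24500

With E = 36*u^2 + 1, F = 12*u*v, G = 4*v^2 + 1, L = 6/sqrt(36*u^2 + 4*v^2 + 1), M = 0, N = 2/sqrt(36*u^2 + 4*v^2 + 1), assemble
  H = (EN − 2FM + GL) / (2(EG − F²)) = 4*(9*u^2 + 3*v^2 + 1)/(36*u^2 + 4*v^2 + 1)^(3/2).
At (u, v) = (-3, -5/2): H = 403*sqrt(14)/24500.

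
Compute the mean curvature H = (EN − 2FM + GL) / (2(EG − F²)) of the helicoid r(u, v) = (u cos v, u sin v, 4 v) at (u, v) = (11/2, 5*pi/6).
H = 0

With E = 1, F = 0, G = u^2 + 16, L = 0, M = -4/sqrt(u^2 + 16), N = 0, assemble
  H = (EN − 2FM + GL) / (2(EG − F²)) = 0.
At (u, v) = (11/2, 5*pi/6): H = 0.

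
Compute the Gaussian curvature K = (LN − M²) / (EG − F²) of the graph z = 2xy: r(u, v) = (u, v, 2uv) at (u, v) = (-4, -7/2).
K = -1/3249

Coefficients of the first fundamental form: E = 4*v^2 + 1, F = 4*u*v, G = 4*u^2 + 1.
Coefficients of the second fundamental form: L = 0, M = 2/sqrt(4*u^2 + 4*v^2 + 1), N = 0.
Assemble K = (LN − M²)/(EG − F²) = -4/(16*u^4 + 32*u^2*v^2 + 8*u^2 + 16*v^4 + 8*v^2 + 1). At (u, v) = (-4, -7/2): K = -1/3249.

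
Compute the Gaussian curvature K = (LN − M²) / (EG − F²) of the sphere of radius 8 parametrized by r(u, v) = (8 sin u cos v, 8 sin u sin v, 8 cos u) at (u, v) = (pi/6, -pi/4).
K = 1/64

Coefficients of the first fundamental form: E = 64, F = 0, G = 64*sin(u)^2.
Coefficients of the second fundamental form: L = -8*sin(u)/Abs(sin(u)), M = 0, N = -8*sin(u)^3/Abs(sin(u)).
Assemble K = (LN − M²)/(EG − F²) = 1/64. At (u, v) = (pi/6, -pi/4): K = 1/64.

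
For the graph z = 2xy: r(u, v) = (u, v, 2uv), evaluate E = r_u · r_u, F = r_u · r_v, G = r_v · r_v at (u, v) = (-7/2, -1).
E = 5;  F = 14;  G = 50

Partials: r_u = (1, 0, 2*v), r_v = (0, 1, 2*u). As functions of (u, v):
  E = r_u · r_u = 4*v^2 + 1,
  F = r_u · r_v = 4*u*v,
  G = r_v · r_v = 4*u^2 + 1.
Evaluating at (u, v) = (-7/2, -1): E = 5, F = 14, G = 50.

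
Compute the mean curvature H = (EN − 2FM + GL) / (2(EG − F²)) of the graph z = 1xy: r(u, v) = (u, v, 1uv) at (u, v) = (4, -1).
H = sqrt(2)/27

With E = v^2 + 1, F = u*v, G = u^2 + 1, L = 0, M = 1/sqrt(u^2 + v^2 + 1), N = 0, assemble
  H = (EN − 2FM + GL) / (2(EG − F²)) = -u*v/(u^2 + v^2 + 1)^(3/2).
At (u, v) = (4, -1): H = sqrt(2)/27.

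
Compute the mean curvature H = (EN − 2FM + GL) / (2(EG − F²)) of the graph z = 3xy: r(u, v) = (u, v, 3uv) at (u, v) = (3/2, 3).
H = -972*sqrt(409)/167281

With E = 9*v^2 + 1, F = 9*u*v, G = 9*u^2 + 1, L = 0, M = 3/sqrt(9*u^2 + 9*v^2 + 1), N = 0, assemble
  H = (EN − 2FM + GL) / (2(EG − F²)) = -27*u*v/(9*u^2 + 9*v^2 + 1)^(3/2).
At (u, v) = (3/2, 3): H = -972*sqrt(409)/167281.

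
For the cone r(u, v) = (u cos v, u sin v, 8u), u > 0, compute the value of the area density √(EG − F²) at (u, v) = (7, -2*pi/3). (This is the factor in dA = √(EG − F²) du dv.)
√(EG − F²)|_{(7, -2*pi/3)} = 7*sqrt(65)

E = 65, F = 0, G = u^2, so EG − F² = 65*u^2. Taking the positive square root: √(EG − F²) = sqrt(65)*Abs(u). At (u, v) = (7, -2*pi/3): 7*sqrt(65).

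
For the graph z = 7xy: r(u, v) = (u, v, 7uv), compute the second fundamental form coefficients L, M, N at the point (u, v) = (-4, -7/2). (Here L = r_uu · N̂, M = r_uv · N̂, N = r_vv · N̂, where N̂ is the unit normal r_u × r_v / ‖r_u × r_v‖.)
L = 0;  M = 14*sqrt(5541)/5541;  N = 0

Compute the unit normal N̂(u, v) = (-7*v/sqrt(49*u^2 + 49*v^2 + 1), -7*u/sqrt(49*u^2 + 49*v^2 + 1), 1/sqrt(49*u^2 + 49*v^2 + 1)), and the second partials r_uu, r_uv, r_vv. Take dot products:
  L(u, v) = r_uu · N̂ = 0,
  M(u, v) = r_uv · N̂ = 7/sqrt(49*u^2 + 49*v^2 + 1),
  N(u, v) = r_vv · N̂ = 0.
Evaluating at (u, v) = (-4, -7/2):
  L = 0, M = 14*sqrt(5541)/5541, N = 0.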